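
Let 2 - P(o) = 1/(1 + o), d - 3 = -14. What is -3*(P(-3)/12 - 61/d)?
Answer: -1519/88 ≈ -17.261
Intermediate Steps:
d = -11 (d = 3 - 14 = -11)
P(o) = 2 - 1/(1 + o)
-3*(P(-3)/12 - 61/d) = -3*(((1 + 2*(-3))/(1 - 3))/12 - 61/(-11)) = -3*(((1 - 6)/(-2))*(1/12) - 61*(-1/11)) = -3*(-½*(-5)*(1/12) + 61/11) = -3*((5/2)*(1/12) + 61/11) = -3*(5/24 + 61/11) = -3*1519/264 = -1519/88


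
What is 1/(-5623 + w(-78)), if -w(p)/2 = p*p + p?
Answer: -1/17635 ≈ -5.6705e-5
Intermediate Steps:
w(p) = -2*p - 2*p² (w(p) = -2*(p*p + p) = -2*(p² + p) = -2*(p + p²) = -2*p - 2*p²)
1/(-5623 + w(-78)) = 1/(-5623 - 2*(-78)*(1 - 78)) = 1/(-5623 - 2*(-78)*(-77)) = 1/(-5623 - 12012) = 1/(-17635) = -1/17635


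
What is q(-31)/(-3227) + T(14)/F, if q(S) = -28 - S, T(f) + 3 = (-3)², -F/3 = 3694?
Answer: -8768/5960269 ≈ -0.0014711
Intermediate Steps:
F = -11082 (F = -3*3694 = -11082)
T(f) = 6 (T(f) = -3 + (-3)² = -3 + 9 = 6)
q(-31)/(-3227) + T(14)/F = (-28 - 1*(-31))/(-3227) + 6/(-11082) = (-28 + 31)*(-1/3227) + 6*(-1/11082) = 3*(-1/3227) - 1/1847 = -3/3227 - 1/1847 = -8768/5960269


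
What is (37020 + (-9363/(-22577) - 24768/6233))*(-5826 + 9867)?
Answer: 21049746554520783/140722441 ≈ 1.4958e+8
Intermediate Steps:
(37020 + (-9363/(-22577) - 24768/6233))*(-5826 + 9867) = (37020 + (-9363*(-1/22577) - 24768*1/6233))*4041 = (37020 + (9363/22577 - 24768/6233))*4041 = (37020 - 500827557/140722441)*4041 = (5209043938263/140722441)*4041 = 21049746554520783/140722441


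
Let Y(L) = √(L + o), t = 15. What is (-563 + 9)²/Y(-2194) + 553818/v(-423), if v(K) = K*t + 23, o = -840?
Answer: -276909/3161 - 153458*I*√3034/1517 ≈ -87.602 - 5572.0*I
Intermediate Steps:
Y(L) = √(-840 + L) (Y(L) = √(L - 840) = √(-840 + L))
v(K) = 23 + 15*K (v(K) = K*15 + 23 = 15*K + 23 = 23 + 15*K)
(-563 + 9)²/Y(-2194) + 553818/v(-423) = (-563 + 9)²/(√(-840 - 2194)) + 553818/(23 + 15*(-423)) = (-554)²/(√(-3034)) + 553818/(23 - 6345) = 306916/((I*√3034)) + 553818/(-6322) = 306916*(-I*√3034/3034) + 553818*(-1/6322) = -153458*I*√3034/1517 - 276909/3161 = -276909/3161 - 153458*I*√3034/1517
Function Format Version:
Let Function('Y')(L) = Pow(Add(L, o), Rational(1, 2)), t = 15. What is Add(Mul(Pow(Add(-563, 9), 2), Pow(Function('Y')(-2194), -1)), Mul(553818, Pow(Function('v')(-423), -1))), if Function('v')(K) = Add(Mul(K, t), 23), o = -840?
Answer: Add(Rational(-276909, 3161), Mul(Rational(-153458, 1517), I, Pow(3034, Rational(1, 2)))) ≈ Add(-87.602, Mul(-5572.0, I))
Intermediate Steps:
Function('Y')(L) = Pow(Add(-840, L), Rational(1, 2)) (Function('Y')(L) = Pow(Add(L, -840), Rational(1, 2)) = Pow(Add(-840, L), Rational(1, 2)))
Function('v')(K) = Add(23, Mul(15, K)) (Function('v')(K) = Add(Mul(K, 15), 23) = Add(Mul(15, K), 23) = Add(23, Mul(15, K)))
Add(Mul(Pow(Add(-563, 9), 2), Pow(Function('Y')(-2194), -1)), Mul(553818, Pow(Function('v')(-423), -1))) = Add(Mul(Pow(Add(-563, 9), 2), Pow(Pow(Add(-840, -2194), Rational(1, 2)), -1)), Mul(553818, Pow(Add(23, Mul(15, -423)), -1))) = Add(Mul(Pow(-554, 2), Pow(Pow(-3034, Rational(1, 2)), -1)), Mul(553818, Pow(Add(23, -6345), -1))) = Add(Mul(306916, Pow(Mul(I, Pow(3034, Rational(1, 2))), -1)), Mul(553818, Pow(-6322, -1))) = Add(Mul(306916, Mul(Rational(-1, 3034), I, Pow(3034, Rational(1, 2)))), Mul(553818, Rational(-1, 6322))) = Add(Mul(Rational(-153458, 1517), I, Pow(3034, Rational(1, 2))), Rational(-276909, 3161)) = Add(Rational(-276909, 3161), Mul(Rational(-153458, 1517), I, Pow(3034, Rational(1, 2))))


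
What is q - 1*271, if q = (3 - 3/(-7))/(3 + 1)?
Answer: -1891/7 ≈ -270.14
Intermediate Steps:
q = 6/7 (q = (3 - 3*(-⅐))/4 = (3 + 3/7)/4 = (¼)*(24/7) = 6/7 ≈ 0.85714)
q - 1*271 = 6/7 - 1*271 = 6/7 - 271 = -1891/7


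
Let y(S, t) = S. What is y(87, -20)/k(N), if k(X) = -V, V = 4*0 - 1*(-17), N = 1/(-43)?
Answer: -87/17 ≈ -5.1176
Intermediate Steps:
N = -1/43 ≈ -0.023256
V = 17 (V = 0 + 17 = 17)
k(X) = -17 (k(X) = -1*17 = -17)
y(87, -20)/k(N) = 87/(-17) = 87*(-1/17) = -87/17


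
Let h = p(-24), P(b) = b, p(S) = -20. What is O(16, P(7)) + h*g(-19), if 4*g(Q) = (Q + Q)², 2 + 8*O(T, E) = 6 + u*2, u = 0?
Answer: -14439/2 ≈ -7219.5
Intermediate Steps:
O(T, E) = ½ (O(T, E) = -¼ + (6 + 0*2)/8 = -¼ + (6 + 0)/8 = -¼ + (⅛)*6 = -¼ + ¾ = ½)
h = -20
g(Q) = Q² (g(Q) = (Q + Q)²/4 = (2*Q)²/4 = (4*Q²)/4 = Q²)
O(16, P(7)) + h*g(-19) = ½ - 20*(-19)² = ½ - 20*361 = ½ - 7220 = -14439/2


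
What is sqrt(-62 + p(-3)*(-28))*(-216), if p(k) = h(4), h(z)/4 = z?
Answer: -216*I*sqrt(510) ≈ -4878.0*I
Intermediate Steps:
h(z) = 4*z
p(k) = 16 (p(k) = 4*4 = 16)
sqrt(-62 + p(-3)*(-28))*(-216) = sqrt(-62 + 16*(-28))*(-216) = sqrt(-62 - 448)*(-216) = sqrt(-510)*(-216) = (I*sqrt(510))*(-216) = -216*I*sqrt(510)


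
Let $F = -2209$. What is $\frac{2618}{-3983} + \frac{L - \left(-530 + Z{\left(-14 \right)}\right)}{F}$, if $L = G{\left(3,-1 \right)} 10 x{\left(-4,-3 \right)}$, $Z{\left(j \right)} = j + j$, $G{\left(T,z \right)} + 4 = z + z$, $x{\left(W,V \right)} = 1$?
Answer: $- \frac{1109528}{1256921} \approx -0.88274$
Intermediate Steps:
$G{\left(T,z \right)} = -4 + 2 z$ ($G{\left(T,z \right)} = -4 + \left(z + z\right) = -4 + 2 z$)
$Z{\left(j \right)} = 2 j$
$L = -60$ ($L = \left(-4 + 2 \left(-1\right)\right) 10 \cdot 1 = \left(-4 - 2\right) 10 \cdot 1 = \left(-6\right) 10 \cdot 1 = \left(-60\right) 1 = -60$)
$\frac{2618}{-3983} + \frac{L - \left(-530 + Z{\left(-14 \right)}\right)}{F} = \frac{2618}{-3983} + \frac{-60 + \left(530 - 2 \left(-14\right)\right)}{-2209} = 2618 \left(- \frac{1}{3983}\right) + \left(-60 + \left(530 - -28\right)\right) \left(- \frac{1}{2209}\right) = - \frac{374}{569} + \left(-60 + \left(530 + 28\right)\right) \left(- \frac{1}{2209}\right) = - \frac{374}{569} + \left(-60 + 558\right) \left(- \frac{1}{2209}\right) = - \frac{374}{569} + 498 \left(- \frac{1}{2209}\right) = - \frac{374}{569} - \frac{498}{2209} = - \frac{1109528}{1256921}$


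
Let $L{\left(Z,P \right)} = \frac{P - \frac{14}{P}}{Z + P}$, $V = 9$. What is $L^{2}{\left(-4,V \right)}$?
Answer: $\frac{4489}{2025} \approx 2.2168$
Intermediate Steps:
$L{\left(Z,P \right)} = \frac{P - \frac{14}{P}}{P + Z}$
$L^{2}{\left(-4,V \right)} = \left(\frac{-14 + 9^{2}}{9 \left(9 - 4\right)}\right)^{2} = \left(\frac{-14 + 81}{9 \cdot 5}\right)^{2} = \left(\frac{1}{9} \cdot \frac{1}{5} \cdot 67\right)^{2} = \left(\frac{67}{45}\right)^{2} = \frac{4489}{2025}$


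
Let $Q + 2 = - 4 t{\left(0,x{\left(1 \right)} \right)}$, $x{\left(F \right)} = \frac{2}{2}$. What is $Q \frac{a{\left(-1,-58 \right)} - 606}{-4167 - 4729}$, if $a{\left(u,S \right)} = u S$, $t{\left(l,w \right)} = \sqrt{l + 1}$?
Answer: $- \frac{411}{1112} \approx -0.3696$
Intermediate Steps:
$x{\left(F \right)} = 1$ ($x{\left(F \right)} = 2 \cdot \frac{1}{2} = 1$)
$t{\left(l,w \right)} = \sqrt{1 + l}$
$a{\left(u,S \right)} = S u$
$Q = -6$ ($Q = -2 - 4 \sqrt{1 + 0} = -2 - 4 \sqrt{1} = -2 - 4 = -6$)
$Q \frac{a{\left(-1,-58 \right)} - 606}{-4167 - 4729} = - 6 \frac{\left(-58\right) \left(-1\right) - 606}{-4167 - 4729} = - 6 \frac{58 - 606}{-8896} = - 6 \left(\left(-548\right) \left(- \frac{1}{8896}\right)\right) = \left(-6\right) \frac{137}{2224} = - \frac{411}{1112}$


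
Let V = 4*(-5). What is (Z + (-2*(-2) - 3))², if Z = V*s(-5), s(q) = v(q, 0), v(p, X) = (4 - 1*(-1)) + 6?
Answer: 47961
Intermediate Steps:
v(p, X) = 11 (v(p, X) = (4 + 1) + 6 = 5 + 6 = 11)
s(q) = 11
V = -20
Z = -220 (Z = -20*11 = -220)
(Z + (-2*(-2) - 3))² = (-220 + (-2*(-2) - 3))² = (-220 + (4 - 3))² = (-220 + 1)² = (-219)² = 47961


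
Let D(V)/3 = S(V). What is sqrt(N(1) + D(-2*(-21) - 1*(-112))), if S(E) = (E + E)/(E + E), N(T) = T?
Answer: 2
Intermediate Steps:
S(E) = 1 (S(E) = (2*E)/((2*E)) = (2*E)*(1/(2*E)) = 1)
D(V) = 3 (D(V) = 3*1 = 3)
sqrt(N(1) + D(-2*(-21) - 1*(-112))) = sqrt(1 + 3) = sqrt(4) = 2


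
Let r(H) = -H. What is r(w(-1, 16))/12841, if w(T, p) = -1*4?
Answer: 4/12841 ≈ 0.00031150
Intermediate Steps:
w(T, p) = -4
r(w(-1, 16))/12841 = -1*(-4)/12841 = 4*(1/12841) = 4/12841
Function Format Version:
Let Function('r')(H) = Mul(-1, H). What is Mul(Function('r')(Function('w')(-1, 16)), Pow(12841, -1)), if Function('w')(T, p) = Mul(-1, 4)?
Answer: Rational(4, 12841) ≈ 0.00031150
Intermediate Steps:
Function('w')(T, p) = -4
Mul(Function('r')(Function('w')(-1, 16)), Pow(12841, -1)) = Mul(Mul(-1, -4), Pow(12841, -1)) = Mul(4, Rational(1, 12841)) = Rational(4, 12841)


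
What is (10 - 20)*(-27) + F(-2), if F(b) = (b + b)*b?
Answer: 278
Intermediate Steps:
F(b) = 2*b**2 (F(b) = (2*b)*b = 2*b**2)
(10 - 20)*(-27) + F(-2) = (10 - 20)*(-27) + 2*(-2)**2 = -10*(-27) + 2*4 = 270 + 8 = 278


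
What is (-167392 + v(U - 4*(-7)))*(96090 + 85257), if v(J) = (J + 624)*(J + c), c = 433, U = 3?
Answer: 24758943216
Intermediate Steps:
v(J) = (433 + J)*(624 + J) (v(J) = (J + 624)*(J + 433) = (624 + J)*(433 + J) = (433 + J)*(624 + J))
(-167392 + v(U - 4*(-7)))*(96090 + 85257) = (-167392 + (270192 + (3 - 4*(-7))² + 1057*(3 - 4*(-7))))*(96090 + 85257) = (-167392 + (270192 + (3 + 28)² + 1057*(3 + 28)))*181347 = (-167392 + (270192 + 31² + 1057*31))*181347 = (-167392 + (270192 + 961 + 32767))*181347 = (-167392 + 303920)*181347 = 136528*181347 = 24758943216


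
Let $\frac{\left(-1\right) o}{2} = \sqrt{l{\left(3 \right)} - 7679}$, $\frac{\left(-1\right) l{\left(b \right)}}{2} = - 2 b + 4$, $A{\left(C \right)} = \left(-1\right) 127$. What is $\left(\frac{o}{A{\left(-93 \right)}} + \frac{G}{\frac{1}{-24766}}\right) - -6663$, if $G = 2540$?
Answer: $-62898977 + \frac{10 i \sqrt{307}}{127} \approx -6.2899 \cdot 10^{7} + 1.3796 i$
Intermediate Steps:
$A{\left(C \right)} = -127$
$l{\left(b \right)} = -8 + 4 b$ ($l{\left(b \right)} = - 2 \left(- 2 b + 4\right) = - 2 \left(4 - 2 b\right) = -8 + 4 b$)
$o = - 10 i \sqrt{307}$ ($o = - 2 \sqrt{\left(-8 + 4 \cdot 3\right) - 7679} = - 2 \sqrt{\left(-8 + 12\right) - 7679} = - 2 \sqrt{4 - 7679} = - 2 \sqrt{-7675} = - 2 \cdot 5 i \sqrt{307} = - 10 i \sqrt{307} \approx - 175.21 i$)
$\left(\frac{o}{A{\left(-93 \right)}} + \frac{G}{\frac{1}{-24766}}\right) - -6663 = \left(\frac{\left(-10\right) i \sqrt{307}}{-127} + \frac{2540}{\frac{1}{-24766}}\right) - -6663 = \left(- 10 i \sqrt{307} \left(- \frac{1}{127}\right) + \frac{2540}{- \frac{1}{24766}}\right) + 6663 = \left(\frac{10 i \sqrt{307}}{127} + 2540 \left(-24766\right)\right) + 6663 = \left(\frac{10 i \sqrt{307}}{127} - 62905640\right) + 6663 = \left(-62905640 + \frac{10 i \sqrt{307}}{127}\right) + 6663 = -62898977 + \frac{10 i \sqrt{307}}{127}$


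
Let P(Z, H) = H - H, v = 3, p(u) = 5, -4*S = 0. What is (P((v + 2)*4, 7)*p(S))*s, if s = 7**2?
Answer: 0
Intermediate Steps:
S = 0 (S = -1/4*0 = 0)
P(Z, H) = 0
s = 49
(P((v + 2)*4, 7)*p(S))*s = (0*5)*49 = 0*49 = 0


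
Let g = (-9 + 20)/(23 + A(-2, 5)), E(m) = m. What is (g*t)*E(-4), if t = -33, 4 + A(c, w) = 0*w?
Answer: 1452/19 ≈ 76.421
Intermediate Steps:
A(c, w) = -4 (A(c, w) = -4 + 0*w = -4 + 0 = -4)
g = 11/19 (g = (-9 + 20)/(23 - 4) = 11/19 ≈ 0.57895)
(g*t)*E(-4) = ((11/19)*(-33))*(-4) = -363/19*(-4) = 1452/19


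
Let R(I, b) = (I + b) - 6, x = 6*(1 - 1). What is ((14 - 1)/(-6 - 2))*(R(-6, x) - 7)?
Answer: 247/8 ≈ 30.875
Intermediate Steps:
x = 0 (x = 6*0 = 0)
R(I, b) = -6 + I + b
((14 - 1)/(-6 - 2))*(R(-6, x) - 7) = ((14 - 1)/(-6 - 2))*((-6 - 6 + 0) - 7) = (13/(-8))*(-12 - 7) = (13*(-⅛))*(-19) = -13/8*(-19) = 247/8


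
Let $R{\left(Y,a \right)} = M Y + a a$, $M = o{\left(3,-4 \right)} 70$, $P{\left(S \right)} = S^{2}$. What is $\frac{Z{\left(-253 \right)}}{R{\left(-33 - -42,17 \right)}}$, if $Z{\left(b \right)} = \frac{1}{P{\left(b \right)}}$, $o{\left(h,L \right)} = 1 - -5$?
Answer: $\frac{1}{260452621} \approx 3.8395 \cdot 10^{-9}$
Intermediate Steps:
$o{\left(h,L \right)} = 6$ ($o{\left(h,L \right)} = 1 + 5 = 6$)
$Z{\left(b \right)} = \frac{1}{b^{2}}$
$M = 420$ ($M = 6 \cdot 70 = 420$)
$R{\left(Y,a \right)} = a^{2} + 420 Y$ ($R{\left(Y,a \right)} = 420 Y + a a = 420 Y + a^{2} = a^{2} + 420 Y$)
$\frac{Z{\left(-253 \right)}}{R{\left(-33 - -42,17 \right)}} = \frac{1}{64009 \left(17^{2} + 420 \left(-33 - -42\right)\right)} = \frac{1}{64009 \left(289 + 420 \left(-33 + 42\right)\right)} = \frac{1}{64009 \left(289 + 420 \cdot 9\right)} = \frac{1}{64009 \left(289 + 3780\right)} = \frac{1}{64009 \cdot 4069} = \frac{1}{64009} \cdot \frac{1}{4069} = \frac{1}{260452621}$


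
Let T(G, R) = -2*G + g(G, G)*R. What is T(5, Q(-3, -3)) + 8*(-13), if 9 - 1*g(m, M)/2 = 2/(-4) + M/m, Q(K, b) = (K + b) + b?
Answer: -267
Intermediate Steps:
Q(K, b) = K + 2*b
g(m, M) = 19 - 2*M/m (g(m, M) = 18 - 2*(2/(-4) + M/m) = 18 - 2*(2*(-¼) + M/m) = 18 - 2*(-½ + M/m) = 18 + (1 - 2*M/m) = 19 - 2*M/m)
T(G, R) = -2*G + 17*R (T(G, R) = -2*G + (19 - 2*G/G)*R = -2*G + (19 - 2)*R = -2*G + 17*R)
T(5, Q(-3, -3)) + 8*(-13) = (-2*5 + 17*(-3 + 2*(-3))) + 8*(-13) = (-10 + 17*(-3 - 6)) - 104 = (-10 + 17*(-9)) - 104 = (-10 - 153) - 104 = -163 - 104 = -267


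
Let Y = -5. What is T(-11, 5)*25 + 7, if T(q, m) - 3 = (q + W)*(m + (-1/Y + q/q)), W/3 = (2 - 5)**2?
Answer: 2562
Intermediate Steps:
W = 27 (W = 3*(2 - 5)**2 = 3*(-3)**2 = 3*9 = 27)
T(q, m) = 3 + (27 + q)*(6/5 + m) (T(q, m) = 3 + (q + 27)*(m + (-1/(-5) + q/q)) = 3 + (27 + q)*(m + (-1*(-1/5) + 1)) = 3 + (27 + q)*(m + (1/5 + 1)) = 3 + (27 + q)*(m + 6/5) = 3 + (27 + q)*(6/5 + m))
T(-11, 5)*25 + 7 = (177/5 + 27*5 + (6/5)*(-11) + 5*(-11))*25 + 7 = (177/5 + 135 - 66/5 - 55)*25 + 7 = (511/5)*25 + 7 = 2555 + 7 = 2562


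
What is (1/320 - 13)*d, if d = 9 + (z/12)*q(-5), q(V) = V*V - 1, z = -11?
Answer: 54067/320 ≈ 168.96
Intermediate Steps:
q(V) = -1 + V² (q(V) = V² - 1 = -1 + V²)
d = -13 (d = 9 + (-11/12)*(-1 + (-5)²) = 9 + (-11*1/12)*(-1 + 25) = 9 - 11/12*24 = 9 - 22 = -13)
(1/320 - 13)*d = (1/320 - 13)*(-13) = -4159/320*(-13) = 54067/320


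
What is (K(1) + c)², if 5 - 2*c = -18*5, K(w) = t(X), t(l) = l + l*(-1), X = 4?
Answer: 9025/4 ≈ 2256.3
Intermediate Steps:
t(l) = 0 (t(l) = l - l = 0)
K(w) = 0
c = 95/2 (c = 5/2 - (-9)*5 = 5/2 - ½*(-90) = 5/2 + 45 = 95/2 ≈ 47.500)
(K(1) + c)² = (0 + 95/2)² = (95/2)² = 9025/4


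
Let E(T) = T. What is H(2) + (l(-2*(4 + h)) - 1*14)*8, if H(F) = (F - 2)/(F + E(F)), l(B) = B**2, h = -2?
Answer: 16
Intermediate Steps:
H(F) = (-2 + F)/(2*F) (H(F) = (F - 2)/(F + F) = (-2 + F)/((2*F)) = (-2 + F)*(1/(2*F)) = (-2 + F)/(2*F))
H(2) + (l(-2*(4 + h)) - 1*14)*8 = (1/2)*(-2 + 2)/2 + ((-2*(4 - 2))**2 - 1*14)*8 = (1/2)*(1/2)*0 + ((-2*2)**2 - 14)*8 = 0 + ((-4)**2 - 14)*8 = 0 + (16 - 14)*8 = 0 + 2*8 = 0 + 16 = 16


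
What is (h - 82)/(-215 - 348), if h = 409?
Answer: -327/563 ≈ -0.58082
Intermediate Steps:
(h - 82)/(-215 - 348) = (409 - 82)/(-215 - 348) = 327/(-563) = 327*(-1/563) = -327/563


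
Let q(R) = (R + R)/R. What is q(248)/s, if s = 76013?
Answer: 2/76013 ≈ 2.6311e-5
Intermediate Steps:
q(R) = 2 (q(R) = (2*R)/R = 2)
q(248)/s = 2/76013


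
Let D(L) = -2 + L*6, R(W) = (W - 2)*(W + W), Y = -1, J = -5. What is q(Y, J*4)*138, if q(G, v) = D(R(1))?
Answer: -1932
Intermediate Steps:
R(W) = 2*W*(-2 + W) (R(W) = (-2 + W)*(2*W) = 2*W*(-2 + W))
D(L) = -2 + 6*L
q(G, v) = -14 (q(G, v) = -2 + 6*(2*1*(-2 + 1)) = -2 + 6*(2*1*(-1)) = -2 + 6*(-2) = -2 - 12 = -14)
q(Y, J*4)*138 = -14*138 = -1932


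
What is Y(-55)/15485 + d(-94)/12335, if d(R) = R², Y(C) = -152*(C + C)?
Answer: 3611228/2010605 ≈ 1.7961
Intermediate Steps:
Y(C) = -304*C
Y(-55)/15485 + d(-94)/12335 = -304*(-55)/15485 + (-94)²/12335 = 16720*(1/15485) + 8836*(1/12335) = 176/163 + 8836/12335 = 3611228/2010605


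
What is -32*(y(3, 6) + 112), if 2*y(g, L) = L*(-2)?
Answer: -3392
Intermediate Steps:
y(g, L) = -L (y(g, L) = (L*(-2))/2 = (-2*L)/2 = -L)
-32*(y(3, 6) + 112) = -32*(-1*6 + 112) = -32*(-6 + 112) = -32*106 = -3392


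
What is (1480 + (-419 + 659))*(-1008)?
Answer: -1733760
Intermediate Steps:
(1480 + (-419 + 659))*(-1008) = (1480 + 240)*(-1008) = 1720*(-1008) = -1733760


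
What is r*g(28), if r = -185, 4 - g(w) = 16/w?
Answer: -4440/7 ≈ -634.29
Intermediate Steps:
g(w) = 4 - 16/w
r*g(28) = -185*(4 - 16/28) = -185*(4 - 16*1/28) = -185*(4 - 4/7) = -185*24/7 = -4440/7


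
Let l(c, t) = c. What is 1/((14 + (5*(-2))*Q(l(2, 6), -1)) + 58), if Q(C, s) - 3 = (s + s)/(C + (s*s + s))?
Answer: 1/52 ≈ 0.019231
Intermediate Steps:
Q(C, s) = 3 + 2*s/(C + s + s**2) (Q(C, s) = 3 + (s + s)/(C + (s*s + s)) = 3 + (2*s)/(C + (s**2 + s)) = 3 + (2*s)/(C + (s + s**2)) = 3 + (2*s)/(C + s + s**2) = 3 + 2*s/(C + s + s**2))
1/((14 + (5*(-2))*Q(l(2, 6), -1)) + 58) = 1/((14 + (5*(-2))*((3*2 + 3*(-1)**2 + 5*(-1))/(2 - 1 + (-1)**2))) + 58) = 1/((14 - 10*(6 + 3*1 - 5)/(2 - 1 + 1)) + 58) = 1/((14 - 10*(6 + 3 - 5)/2) + 58) = 1/((14 - 5*4) + 58) = 1/((14 - 10*2) + 58) = 1/((14 - 20) + 58) = 1/(-6 + 58) = 1/52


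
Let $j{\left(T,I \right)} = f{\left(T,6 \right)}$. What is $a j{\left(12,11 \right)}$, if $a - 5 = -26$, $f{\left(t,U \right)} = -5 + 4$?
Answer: $21$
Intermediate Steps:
$f{\left(t,U \right)} = -1$
$j{\left(T,I \right)} = -1$
$a = -21$ ($a = 5 - 26 = -21$)
$a j{\left(12,11 \right)} = \left(-21\right) \left(-1\right) = 21$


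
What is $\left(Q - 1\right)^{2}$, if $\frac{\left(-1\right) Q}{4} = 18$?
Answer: $5329$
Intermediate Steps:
$Q = -72$ ($Q = \left(-4\right) 18 = -72$)
$\left(Q - 1\right)^{2} = \left(-72 - 1\right)^{2} = \left(-73\right)^{2} = 5329$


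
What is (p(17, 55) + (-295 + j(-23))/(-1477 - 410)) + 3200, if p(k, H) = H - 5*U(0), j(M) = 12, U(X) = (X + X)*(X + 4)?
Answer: 6142468/1887 ≈ 3255.1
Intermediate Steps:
U(X) = 2*X*(4 + X) (U(X) = (2*X)*(4 + X) = 2*X*(4 + X))
p(k, H) = H (p(k, H) = H - 10*0*(4 + 0) = H - 10*0*4 = H - 5*0 = H + 0 = H)
(p(17, 55) + (-295 + j(-23))/(-1477 - 410)) + 3200 = (55 + (-295 + 12)/(-1477 - 410)) + 3200 = (55 - 283/(-1887)) + 3200 = (55 - 283*(-1/1887)) + 3200 = (55 + 283/1887) + 3200 = 104068/1887 + 3200 = 6142468/1887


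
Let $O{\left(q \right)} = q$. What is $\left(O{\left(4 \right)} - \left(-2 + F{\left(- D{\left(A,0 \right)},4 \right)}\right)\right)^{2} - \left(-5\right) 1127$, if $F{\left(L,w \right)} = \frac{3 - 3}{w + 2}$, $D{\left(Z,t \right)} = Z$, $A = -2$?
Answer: $5671$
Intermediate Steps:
$F{\left(L,w \right)} = 0$ ($F{\left(L,w \right)} = \frac{0}{2 + w} = 0$)
$\left(O{\left(4 \right)} - \left(-2 + F{\left(- D{\left(A,0 \right)},4 \right)}\right)\right)^{2} - \left(-5\right) 1127 = \left(4 + \left(2 - 0\right)\right)^{2} - \left(-5\right) 1127 = \left(4 + \left(2 + 0\right)\right)^{2} - -5635 = \left(4 + 2\right)^{2} + 5635 = 6^{2} + 5635 = 36 + 5635 = 5671$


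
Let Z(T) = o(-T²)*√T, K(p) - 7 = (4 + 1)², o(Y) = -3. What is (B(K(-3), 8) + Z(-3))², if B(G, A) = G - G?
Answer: -27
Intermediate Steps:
K(p) = 32 (K(p) = 7 + (4 + 1)² = 7 + 5² = 7 + 25 = 32)
B(G, A) = 0
Z(T) = -3*√T
(B(K(-3), 8) + Z(-3))² = (0 - 3*I*√3)² = (-3*I*√3)² = -27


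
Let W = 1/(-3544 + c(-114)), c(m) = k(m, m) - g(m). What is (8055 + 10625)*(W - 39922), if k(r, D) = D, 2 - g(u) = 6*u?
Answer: -404938429615/543 ≈ -7.4574e+8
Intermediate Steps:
g(u) = 2 - 6*u
c(m) = -2 + 7*m (c(m) = m - (2 - 6*m) = m + (-2 + 6*m) = -2 + 7*m)
W = -1/4344 (W = 1/(-3544 + (-2 + 7*(-114))) = 1/(-3544 + (-2 - 798)) = 1/(-3544 - 800) = 1/(-4344) = -1/4344 ≈ -0.00023020)
(8055 + 10625)*(W - 39922) = (8055 + 10625)*(-1/4344 - 39922) = 18680*(-173421169/4344) = -404938429615/543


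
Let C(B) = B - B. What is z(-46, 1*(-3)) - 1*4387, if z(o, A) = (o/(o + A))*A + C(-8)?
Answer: -215101/49 ≈ -4389.8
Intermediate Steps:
C(B) = 0
z(o, A) = A*o/(A + o) (z(o, A) = (o/(o + A))*A + 0 = (o/(A + o))*A + 0 = A*o/(A + o) + 0 = A*o/(A + o))
z(-46, 1*(-3)) - 1*4387 = (1*(-3))*(-46)/(1*(-3) - 46) - 1*4387 = -3*(-46)/(-3 - 46) - 4387 = -3*(-46)/(-49) - 4387 = -3*(-46)*(-1/49) - 4387 = -138/49 - 4387 = -215101/49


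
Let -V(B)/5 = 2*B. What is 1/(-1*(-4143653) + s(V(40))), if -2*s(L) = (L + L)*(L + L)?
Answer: 1/3823653 ≈ 2.6153e-7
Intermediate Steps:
V(B) = -10*B
s(L) = -2*L² (s(L) = -(L + L)*(L + L)/2 = -2*L*2*L/2 = -2*L²)
1/(-1*(-4143653) + s(V(40))) = 1/(-1*(-4143653) - 2*(-10*40)²) = 1/(4143653 - 2*(-400)²) = 1/(4143653 - 2*160000) = 1/(4143653 - 320000) = 1/3823653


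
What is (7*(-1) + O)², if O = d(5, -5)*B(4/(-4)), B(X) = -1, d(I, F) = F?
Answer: 4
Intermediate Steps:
O = 5 (O = -5*(-1) = 5)
(7*(-1) + O)² = (7*(-1) + 5)² = (-7 + 5)² = (-2)² = 4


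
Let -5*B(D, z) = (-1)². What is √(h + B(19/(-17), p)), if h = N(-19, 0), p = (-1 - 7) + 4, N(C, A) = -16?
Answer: 9*I*√5/5 ≈ 4.0249*I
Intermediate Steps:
p = -4 (p = -8 + 4 = -4)
h = -16
B(D, z) = -⅕ (B(D, z) = -⅕*(-1)² = -⅕*1 = -⅕)
√(h + B(19/(-17), p)) = √(-16 - ⅕) = √(-81/5) = 9*I*√5/5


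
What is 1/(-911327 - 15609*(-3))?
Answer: -1/864500 ≈ -1.1567e-6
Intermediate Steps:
1/(-911327 - 15609*(-3)) = 1/(-911327 + 46827) = 1/(-864500) = -1/864500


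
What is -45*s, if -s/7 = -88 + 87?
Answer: -315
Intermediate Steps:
s = 7 (s = -7*(-88 + 87) = -7*(-1) = 7)
-45*s = -45*7 = -315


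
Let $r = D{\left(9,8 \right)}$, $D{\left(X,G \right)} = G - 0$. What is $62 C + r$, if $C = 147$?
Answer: $9122$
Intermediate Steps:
$D{\left(X,G \right)} = G$ ($D{\left(X,G \right)} = G + 0 = G$)
$r = 8$
$62 C + r = 62 \cdot 147 + 8 = 9114 + 8 = 9122$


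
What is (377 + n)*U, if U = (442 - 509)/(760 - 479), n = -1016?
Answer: 42813/281 ≈ 152.36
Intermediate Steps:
U = -67/281 ≈ -0.23843
(377 + n)*U = (377 - 1016)*(-67/281) = -639*(-67/281) = 42813/281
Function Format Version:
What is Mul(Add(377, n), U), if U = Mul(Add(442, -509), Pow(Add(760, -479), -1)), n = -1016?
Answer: Rational(42813, 281) ≈ 152.36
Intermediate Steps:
U = Rational(-67, 281) (U = Mul(-67, Pow(281, -1)) = Mul(-67, Rational(1, 281)) = Rational(-67, 281) ≈ -0.23843)
Mul(Add(377, n), U) = Mul(Add(377, -1016), Rational(-67, 281)) = Mul(-639, Rational(-67, 281)) = Rational(42813, 281)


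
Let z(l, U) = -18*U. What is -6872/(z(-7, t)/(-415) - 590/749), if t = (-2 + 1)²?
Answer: 267007265/28921 ≈ 9232.3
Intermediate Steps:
t = 1 (t = (-1)² = 1)
-6872/(z(-7, t)/(-415) - 590/749) = -6872/(-18*1/(-415) - 590/749) = -6872/(-18*(-1/415) - 590*1/749) = -6872/(18/415 - 590/749) = -6872/(1*(-231368/310835)) = -6872/(-231368/310835) = -6872*(-310835/231368) = 267007265/28921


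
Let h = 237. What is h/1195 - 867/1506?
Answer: -226381/599890 ≈ -0.37737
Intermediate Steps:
h/1195 - 867/1506 = 237/1195 - 867/1506 = 237*(1/1195) - 867*1/1506 = 237/1195 - 289/502 = -226381/599890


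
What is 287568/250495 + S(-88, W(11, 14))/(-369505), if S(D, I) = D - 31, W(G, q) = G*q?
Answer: 21257524549/18511830995 ≈ 1.1483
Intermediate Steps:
S(D, I) = -31 + D
287568/250495 + S(-88, W(11, 14))/(-369505) = 287568/250495 + (-31 - 88)/(-369505) = 287568*(1/250495) - 119*(-1/369505) = 287568/250495 + 119/369505 = 21257524549/18511830995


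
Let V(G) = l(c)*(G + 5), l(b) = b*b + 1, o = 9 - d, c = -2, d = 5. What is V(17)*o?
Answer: 440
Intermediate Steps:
o = 4 (o = 9 - 1*5 = 9 - 5 = 4)
l(b) = 1 + b² (l(b) = b² + 1 = 1 + b²)
V(G) = 25 + 5*G (V(G) = (1 + (-2)²)*(G + 5) = (1 + 4)*(5 + G) = 5*(5 + G) = 25 + 5*G)
V(17)*o = (25 + 5*17)*4 = (25 + 85)*4 = 110*4 = 440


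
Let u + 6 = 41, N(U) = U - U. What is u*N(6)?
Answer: 0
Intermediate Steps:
N(U) = 0
u = 35 (u = -6 + 41 = 35)
u*N(6) = 35*0 = 0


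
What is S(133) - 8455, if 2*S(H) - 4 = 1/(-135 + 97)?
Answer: -642429/76 ≈ -8453.0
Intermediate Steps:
S(H) = 151/76 (S(H) = 2 + 1/(2*(-135 + 97)) = 2 + (½)/(-38) = 2 + (½)*(-1/38) = 2 - 1/76 = 151/76)
S(133) - 8455 = 151/76 - 8455 = -642429/76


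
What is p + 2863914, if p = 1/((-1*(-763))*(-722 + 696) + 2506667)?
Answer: 7122064388707/2486829 ≈ 2.8639e+6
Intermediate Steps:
p = 1/2486829 (p = 1/(763*(-26) + 2506667) = 1/(-19838 + 2506667) = 1/2486829 ≈ 4.0212e-7)
p + 2863914 = 1/2486829 + 2863914 = 7122064388707/2486829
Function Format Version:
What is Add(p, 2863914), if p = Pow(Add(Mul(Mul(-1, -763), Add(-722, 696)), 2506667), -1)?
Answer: Rational(7122064388707, 2486829) ≈ 2.8639e+6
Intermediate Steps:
p = Rational(1, 2486829) (p = Pow(Add(Mul(763, -26), 2506667), -1) = Pow(Add(-19838, 2506667), -1) = Pow(2486829, -1) = Rational(1, 2486829) ≈ 4.0212e-7)
Add(p, 2863914) = Add(Rational(1, 2486829), 2863914) = Rational(7122064388707, 2486829)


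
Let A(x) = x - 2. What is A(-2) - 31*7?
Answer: -221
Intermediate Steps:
A(x) = -2 + x
A(-2) - 31*7 = (-2 - 2) - 31*7 = -4 - 217 = -221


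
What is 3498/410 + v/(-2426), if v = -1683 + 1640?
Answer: 4251889/497330 ≈ 8.5494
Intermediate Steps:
v = -43
3498/410 + v/(-2426) = 3498/410 - 43/(-2426) = 3498*(1/410) - 43*(-1/2426) = 1749/205 + 43/2426 = 4251889/497330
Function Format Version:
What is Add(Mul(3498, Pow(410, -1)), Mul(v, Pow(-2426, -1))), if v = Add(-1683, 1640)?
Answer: Rational(4251889, 497330) ≈ 8.5494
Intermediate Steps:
v = -43
Add(Mul(3498, Pow(410, -1)), Mul(v, Pow(-2426, -1))) = Add(Mul(3498, Pow(410, -1)), Mul(-43, Pow(-2426, -1))) = Add(Mul(3498, Rational(1, 410)), Mul(-43, Rational(-1, 2426))) = Add(Rational(1749, 205), Rational(43, 2426)) = Rational(4251889, 497330)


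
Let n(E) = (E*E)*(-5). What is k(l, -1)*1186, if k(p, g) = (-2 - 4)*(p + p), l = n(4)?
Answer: 1138560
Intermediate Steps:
n(E) = -5*E² (n(E) = E²*(-5) = -5*E²)
l = -80 (l = -5*4² = -5*16 = -80)
k(p, g) = -12*p
k(l, -1)*1186 = -12*(-80)*1186 = 960*1186 = 1138560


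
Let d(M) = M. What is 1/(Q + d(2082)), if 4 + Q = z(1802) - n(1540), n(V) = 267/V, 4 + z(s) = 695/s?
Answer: 1387540/2878052543 ≈ 0.00048211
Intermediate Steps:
z(s) = -4 + 695/s
Q = -10805737/1387540 (Q = -4 + ((-4 + 695/1802) - 267/1540) = -4 + ((-4 + 695*(1/1802)) - 267/1540) = -4 + ((-4 + 695/1802) - 1*267/1540) = -4 + (-6513/1802 - 267/1540) = -4 - 5255577/1387540 = -10805737/1387540 ≈ -7.7877)
1/(Q + d(2082)) = 1/(-10805737/1387540 + 2082) = 1/(2878052543/1387540) = 1387540/2878052543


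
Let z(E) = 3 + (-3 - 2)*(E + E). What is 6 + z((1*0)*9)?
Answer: 9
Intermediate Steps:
z(E) = 3 - 10*E
6 + z((1*0)*9) = 6 + (3 - 10*1*0*9) = 6 + (3 - 0*9) = 6 + (3 - 10*0) = 6 + (3 + 0) = 6 + 3 = 9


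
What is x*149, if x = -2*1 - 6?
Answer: -1192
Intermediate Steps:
x = -8 (x = -2 - 6 = -8)
x*149 = -8*149 = -1192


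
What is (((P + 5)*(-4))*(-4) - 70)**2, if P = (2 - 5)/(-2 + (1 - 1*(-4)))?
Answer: 36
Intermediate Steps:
P = -1 (P = -3/(-2 + (1 + 4)) = -3/(-2 + 5) = -3/3 = -3*1/3 = -1)
(((P + 5)*(-4))*(-4) - 70)**2 = (((-1 + 5)*(-4))*(-4) - 70)**2 = ((4*(-4))*(-4) - 70)**2 = (-16*(-4) - 70)**2 = (64 - 70)**2 = (-6)**2 = 36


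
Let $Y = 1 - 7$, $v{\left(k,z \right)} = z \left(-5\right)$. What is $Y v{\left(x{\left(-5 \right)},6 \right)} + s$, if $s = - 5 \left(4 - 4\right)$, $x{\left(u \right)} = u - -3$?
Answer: $180$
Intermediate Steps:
$x{\left(u \right)} = 3 + u$ ($x{\left(u \right)} = u + 3 = 3 + u$)
$v{\left(k,z \right)} = - 5 z$
$s = 0$ ($s = \left(-5\right) 0 = 0$)
$Y = -6$ ($Y = 1 - 7 = -6$)
$Y v{\left(x{\left(-5 \right)},6 \right)} + s = - 6 \left(\left(-5\right) 6\right) + 0 = \left(-6\right) \left(-30\right) + 0 = 180 + 0 = 180$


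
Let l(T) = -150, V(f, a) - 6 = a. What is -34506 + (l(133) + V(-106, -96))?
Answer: -34746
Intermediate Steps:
V(f, a) = 6 + a
-34506 + (l(133) + V(-106, -96)) = -34506 + (-150 + (6 - 96)) = -34506 + (-150 - 90) = -34506 - 240 = -34746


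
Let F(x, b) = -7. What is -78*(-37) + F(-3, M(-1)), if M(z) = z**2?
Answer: 2879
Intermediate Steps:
-78*(-37) + F(-3, M(-1)) = -78*(-37) - 7 = 2886 - 7 = 2879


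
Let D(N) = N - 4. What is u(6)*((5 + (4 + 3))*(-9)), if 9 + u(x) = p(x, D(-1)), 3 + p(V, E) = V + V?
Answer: 0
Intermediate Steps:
D(N) = -4 + N
p(V, E) = -3 + 2*V (p(V, E) = -3 + (V + V) = -3 + 2*V)
u(x) = -12 + 2*x (u(x) = -9 + (-3 + 2*x) = -12 + 2*x)
u(6)*((5 + (4 + 3))*(-9)) = (-12 + 2*6)*((5 + (4 + 3))*(-9)) = (-12 + 12)*((5 + 7)*(-9)) = 0*(12*(-9)) = 0*(-108) = 0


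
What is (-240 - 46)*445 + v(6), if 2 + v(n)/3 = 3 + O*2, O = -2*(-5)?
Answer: -127207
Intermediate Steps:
O = 10
v(n) = 63 (v(n) = -6 + 3*(3 + 10*2) = -6 + 3*(3 + 20) = -6 + 3*23 = -6 + 69 = 63)
(-240 - 46)*445 + v(6) = (-240 - 46)*445 + 63 = -286*445 + 63 = -127270 + 63 = -127207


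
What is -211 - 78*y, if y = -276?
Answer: 21317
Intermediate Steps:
-211 - 78*y = -211 - 78*(-276) = -211 + 21528 = 21317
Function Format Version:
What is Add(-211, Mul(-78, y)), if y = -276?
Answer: 21317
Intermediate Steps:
Add(-211, Mul(-78, y)) = Add(-211, Mul(-78, -276)) = Add(-211, 21528) = 21317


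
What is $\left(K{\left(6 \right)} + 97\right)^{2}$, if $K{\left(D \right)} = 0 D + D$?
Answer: $10609$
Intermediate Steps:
$K{\left(D \right)} = D$ ($K{\left(D \right)} = 0 + D = D$)
$\left(K{\left(6 \right)} + 97\right)^{2} = \left(6 + 97\right)^{2} = 103^{2} = 10609$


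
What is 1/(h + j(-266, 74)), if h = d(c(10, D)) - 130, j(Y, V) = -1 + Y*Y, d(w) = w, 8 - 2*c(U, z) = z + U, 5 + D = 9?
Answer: 1/70622 ≈ 1.4160e-5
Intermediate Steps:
D = 4 (D = -5 + 9 = 4)
c(U, z) = 4 - U/2 - z/2 (c(U, z) = 4 - (z + U)/2 = 4 - (U + z)/2 = 4 + (-U/2 - z/2) = 4 - U/2 - z/2)
j(Y, V) = -1 + Y²
h = -133 (h = (4 - ½*10 - ½*4) - 130 = (4 - 5 - 2) - 130 = -3 - 130 = -133)
1/(h + j(-266, 74)) = 1/(-133 + (-1 + (-266)²)) = 1/(-133 + (-1 + 70756)) = 1/(-133 + 70755) = 1/70622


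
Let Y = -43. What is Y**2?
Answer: 1849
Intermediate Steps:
Y**2 = (-43)**2 = 1849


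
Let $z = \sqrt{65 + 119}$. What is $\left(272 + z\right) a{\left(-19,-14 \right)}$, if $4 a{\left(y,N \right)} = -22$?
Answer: $-1496 - 11 \sqrt{46} \approx -1570.6$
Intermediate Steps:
$a{\left(y,N \right)} = - \frac{11}{2}$ ($a{\left(y,N \right)} = \frac{1}{4} \left(-22\right) = - \frac{11}{2}$)
$z = 2 \sqrt{46}$ ($z = \sqrt{184} = 2 \sqrt{46} \approx 13.565$)
$\left(272 + z\right) a{\left(-19,-14 \right)} = \left(272 + 2 \sqrt{46}\right) \left(- \frac{11}{2}\right) = -1496 - 11 \sqrt{46}$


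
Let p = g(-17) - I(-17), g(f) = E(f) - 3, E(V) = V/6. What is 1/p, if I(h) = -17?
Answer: 6/67 ≈ 0.089552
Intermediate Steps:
E(V) = V/6 (E(V) = V*(⅙) = V/6)
g(f) = -3 + f/6 (g(f) = f/6 - 3 = -3 + f/6)
p = 67/6 (p = (-3 + (⅙)*(-17)) - 1*(-17) = (-3 - 17/6) + 17 = -35/6 + 17 = 67/6 ≈ 11.167)
1/p = 1/(67/6) = 6/67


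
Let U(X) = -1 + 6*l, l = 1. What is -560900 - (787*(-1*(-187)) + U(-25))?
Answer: -708074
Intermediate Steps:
U(X) = 5 (U(X) = -1 + 6*1 = -1 + 6 = 5)
-560900 - (787*(-1*(-187)) + U(-25)) = -560900 - (787*(-1*(-187)) + 5) = -560900 - (787*187 + 5) = -560900 - (147169 + 5) = -560900 - 1*147174 = -560900 - 147174 = -708074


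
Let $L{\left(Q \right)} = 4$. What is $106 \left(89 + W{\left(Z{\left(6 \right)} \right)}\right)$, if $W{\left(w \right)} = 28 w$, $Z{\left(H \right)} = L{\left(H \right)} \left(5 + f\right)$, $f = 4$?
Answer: $116282$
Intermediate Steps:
$Z{\left(H \right)} = 36$ ($Z{\left(H \right)} = 4 \left(5 + 4\right) = 4 \cdot 9 = 36$)
$106 \left(89 + W{\left(Z{\left(6 \right)} \right)}\right) = 106 \left(89 + 28 \cdot 36\right) = 106 \left(89 + 1008\right) = 106 \cdot 1097 = 116282$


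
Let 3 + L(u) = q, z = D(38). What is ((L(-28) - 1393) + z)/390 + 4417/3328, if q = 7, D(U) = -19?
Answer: -113969/49920 ≈ -2.2830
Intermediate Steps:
z = -19
L(u) = 4 (L(u) = -3 + 7 = 4)
((L(-28) - 1393) + z)/390 + 4417/3328 = ((4 - 1393) - 19)/390 + 4417/3328 = (-1389 - 19)*(1/390) + 4417*(1/3328) = -1408*1/390 + 4417/3328 = -704/195 + 4417/3328 = -113969/49920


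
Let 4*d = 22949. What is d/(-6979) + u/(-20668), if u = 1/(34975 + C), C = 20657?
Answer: -6596702541235/8024469386304 ≈ -0.82207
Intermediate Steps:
d = 22949/4 (d = (¼)*22949 = 22949/4 ≈ 5737.3)
u = 1/55632 (u = 1/(34975 + 20657) = 1/55632 ≈ 1.7975e-5)
d/(-6979) + u/(-20668) = (22949/4)/(-6979) + (1/55632)/(-20668) = (22949/4)*(-1/6979) + (1/55632)*(-1/20668) = -22949/27916 - 1/1149802176 = -6596702541235/8024469386304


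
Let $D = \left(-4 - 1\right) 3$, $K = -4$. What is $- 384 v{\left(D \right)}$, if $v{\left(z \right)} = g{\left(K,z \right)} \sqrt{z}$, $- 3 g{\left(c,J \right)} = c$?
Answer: $- 512 i \sqrt{15} \approx - 1983.0 i$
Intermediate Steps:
$g{\left(c,J \right)} = - \frac{c}{3}$
$D = -15$ ($D = \left(-5\right) 3 = -15$)
$v{\left(z \right)} = \frac{4 \sqrt{z}}{3}$ ($v{\left(z \right)} = \left(- \frac{1}{3}\right) \left(-4\right) \sqrt{z} = \frac{4 \sqrt{z}}{3}$)
$- 384 v{\left(D \right)} = - 384 \frac{4 \sqrt{-15}}{3} = - 384 \frac{4 i \sqrt{15}}{3} = - 512 i \sqrt{15}$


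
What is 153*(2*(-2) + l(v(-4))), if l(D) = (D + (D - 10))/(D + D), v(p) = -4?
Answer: -1071/4 ≈ -267.75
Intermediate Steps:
l(D) = (-10 + 2*D)/(2*D) (l(D) = (D + (-10 + D))/((2*D)) = (-10 + 2*D)*(1/(2*D)) = (-10 + 2*D)/(2*D))
153*(2*(-2) + l(v(-4))) = 153*(2*(-2) + (-5 - 4)/(-4)) = 153*(-4 - ¼*(-9)) = 153*(-4 + 9/4) = 153*(-7/4) = -1071/4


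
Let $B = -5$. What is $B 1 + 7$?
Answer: $2$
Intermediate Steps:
$B 1 + 7 = \left(-5\right) 1 + 7 = -5 + 7 = 2$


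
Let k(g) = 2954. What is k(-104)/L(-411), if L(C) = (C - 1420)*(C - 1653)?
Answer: 1477/1889592 ≈ 0.00078165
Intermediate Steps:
L(C) = (-1653 + C)*(-1420 + C) (L(C) = (-1420 + C)*(-1653 + C) = (-1653 + C)*(-1420 + C))
k(-104)/L(-411) = 2954/(2347260 + (-411)² - 3073*(-411)) = 2954/(2347260 + 168921 + 1263003) = 2954/3779184 = 2954*(1/3779184) = 1477/1889592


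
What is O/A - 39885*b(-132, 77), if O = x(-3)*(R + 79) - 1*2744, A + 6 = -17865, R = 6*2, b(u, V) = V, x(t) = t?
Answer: -7840632754/2553 ≈ -3.0711e+6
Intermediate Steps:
R = 12
A = -17871 (A = -6 - 17865 = -17871)
O = -3017 (O = -3*(12 + 79) - 1*2744 = -3*91 - 2744 = -273 - 2744 = -3017)
O/A - 39885*b(-132, 77) = -3017/(-17871) - 39885/(1/77) = -3017*(-1/17871) - 39885/1/77 = 431/2553 - 39885*77 = 431/2553 - 3071145 = -7840632754/2553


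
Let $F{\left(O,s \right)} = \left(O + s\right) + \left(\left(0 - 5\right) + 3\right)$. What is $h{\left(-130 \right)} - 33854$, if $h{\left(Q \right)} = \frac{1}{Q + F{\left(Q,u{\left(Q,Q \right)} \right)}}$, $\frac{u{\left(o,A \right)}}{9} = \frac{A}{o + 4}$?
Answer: $- \frac{59887733}{1769} \approx -33854.0$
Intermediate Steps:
$u{\left(o,A \right)} = \frac{9 A}{4 + o}$ ($u{\left(o,A \right)} = 9 \frac{A}{o + 4} = 9 \frac{A}{4 + o} = \frac{9 A}{4 + o}$)
$F{\left(O,s \right)} = -2 + O + s$ ($F{\left(O,s \right)} = \left(O + s\right) + \left(-5 + 3\right) = \left(O + s\right) - 2 = -2 + O + s$)
$h{\left(Q \right)} = \frac{1}{-2 + 2 Q + \frac{9 Q}{4 + Q}}$ ($h{\left(Q \right)} = \frac{1}{Q + \left(-2 + Q + \frac{9 Q}{4 + Q}\right)} = \frac{1}{-2 + 2 Q + \frac{9 Q}{4 + Q}}$)
$h{\left(-130 \right)} - 33854 = \frac{4 - 130}{-8 + 2 \left(-130\right)^{2} + 15 \left(-130\right)} - 33854 = \frac{1}{-8 + 2 \cdot 16900 - 1950} \left(-126\right) - 33854 = \frac{1}{-8 + 33800 - 1950} \left(-126\right) - 33854 = \frac{1}{31842} \left(-126\right) - 33854 = - \frac{7}{1769} - 33854 = - \frac{59887733}{1769}$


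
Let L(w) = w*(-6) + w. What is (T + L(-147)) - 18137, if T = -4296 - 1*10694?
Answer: -32392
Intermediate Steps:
L(w) = -5*w (L(w) = -6*w + w = -5*w)
T = -14990 (T = -4296 - 10694 = -14990)
(T + L(-147)) - 18137 = (-14990 - 5*(-147)) - 18137 = (-14990 + 735) - 18137 = -14255 - 18137 = -32392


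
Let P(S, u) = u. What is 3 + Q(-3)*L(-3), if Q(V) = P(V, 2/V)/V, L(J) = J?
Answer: 7/3 ≈ 2.3333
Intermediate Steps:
Q(V) = 2/V² (Q(V) = (2/V)/V = 2/V²)
3 + Q(-3)*L(-3) = 3 + (2/(-3)²)*(-3) = 3 + (2*(⅑))*(-3) = 3 + (2/9)*(-3) = 3 - ⅔ = 7/3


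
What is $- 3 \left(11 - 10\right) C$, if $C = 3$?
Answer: $-9$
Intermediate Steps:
$- 3 \left(11 - 10\right) C = - 3 \left(11 - 10\right) 3 = \left(-3\right) 1 \cdot 3 = \left(-3\right) 3 = -9$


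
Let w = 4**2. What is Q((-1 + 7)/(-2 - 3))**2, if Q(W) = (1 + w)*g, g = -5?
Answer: 7225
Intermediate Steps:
w = 16
Q(W) = -85 (Q(W) = (1 + 16)*(-5) = 17*(-5) = -85)
Q((-1 + 7)/(-2 - 3))**2 = (-85)**2 = 7225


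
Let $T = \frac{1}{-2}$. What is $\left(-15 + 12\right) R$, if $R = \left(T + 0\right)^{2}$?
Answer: $- \frac{3}{4} \approx -0.75$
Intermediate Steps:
$T = - \frac{1}{2} \approx -0.5$
$R = \frac{1}{4}$ ($R = \left(- \frac{1}{2} + 0\right)^{2} = \left(- \frac{1}{2}\right)^{2} = \frac{1}{4} \approx 0.25$)
$\left(-15 + 12\right) R = \left(-15 + 12\right) \frac{1}{4} = \left(-3\right) \frac{1}{4} = - \frac{3}{4}$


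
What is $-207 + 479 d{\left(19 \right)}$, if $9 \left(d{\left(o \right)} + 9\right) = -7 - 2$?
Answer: $-4997$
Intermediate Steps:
$d{\left(o \right)} = -10$ ($d{\left(o \right)} = -9 + \frac{-7 - 2}{9} = -9 + \frac{1}{9} \left(-9\right) = -9 - 1 = -10$)
$-207 + 479 d{\left(19 \right)} = -207 + 479 \left(-10\right) = -207 - 4790 = -4997$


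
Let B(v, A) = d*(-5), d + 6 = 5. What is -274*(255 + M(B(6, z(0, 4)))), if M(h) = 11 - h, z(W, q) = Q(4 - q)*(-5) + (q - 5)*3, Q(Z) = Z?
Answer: -71514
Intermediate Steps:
d = -1 (d = -6 + 5 = -1)
z(W, q) = -35 + 8*q (z(W, q) = (4 - q)*(-5) + (q - 5)*3 = (-20 + 5*q) + (-5 + q)*3 = (-20 + 5*q) + (-15 + 3*q) = -35 + 8*q)
B(v, A) = 5 (B(v, A) = -1*(-5) = 5)
-274*(255 + M(B(6, z(0, 4)))) = -274*(255 + (11 - 1*5)) = -274*(255 + (11 - 5)) = -274*(255 + 6) = -274*261 = -71514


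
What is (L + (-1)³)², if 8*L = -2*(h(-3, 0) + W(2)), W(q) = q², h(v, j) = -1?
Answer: 49/16 ≈ 3.0625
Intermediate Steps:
L = -¾ (L = (-2*(-1 + 2²))/8 = (-2*(-1 + 4))/8 = (-2*3)/8 = (⅛)*(-6) = -¾ ≈ -0.75000)
(L + (-1)³)² = (-¾ + (-1)³)² = (-¾ - 1)² = (-7/4)² = 49/16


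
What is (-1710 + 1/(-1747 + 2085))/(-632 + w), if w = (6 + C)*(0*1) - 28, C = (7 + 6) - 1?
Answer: 577979/223080 ≈ 2.5909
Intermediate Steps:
C = 12 (C = 13 - 1 = 12)
w = -28 (w = (6 + 12)*(0*1) - 28 = 18*0 - 28 = 0 - 28 = -28)
(-1710 + 1/(-1747 + 2085))/(-632 + w) = (-1710 + 1/(-1747 + 2085))/(-632 - 28) = (-1710 + 1/338)/(-660) = (-1710 + 1/338)*(-1/660) = -577979/338*(-1/660) = 577979/223080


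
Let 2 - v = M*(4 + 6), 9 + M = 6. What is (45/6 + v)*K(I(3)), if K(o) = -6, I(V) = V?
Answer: -237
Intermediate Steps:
M = -3 (M = -9 + 6 = -3)
v = 32 (v = 2 - (-3)*(4 + 6) = 2 - (-3)*10 = 2 - 1*(-30) = 2 + 30 = 32)
(45/6 + v)*K(I(3)) = (45/6 + 32)*(-6) = (45*(⅙) + 32)*(-6) = (15/2 + 32)*(-6) = (79/2)*(-6) = -237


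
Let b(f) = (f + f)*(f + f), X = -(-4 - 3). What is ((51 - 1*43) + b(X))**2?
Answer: 41616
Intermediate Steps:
X = 7 (X = -1*(-7) = 7)
b(f) = 4*f**2 (b(f) = (2*f)*(2*f) = 4*f**2)
((51 - 1*43) + b(X))**2 = ((51 - 1*43) + 4*7**2)**2 = ((51 - 43) + 4*49)**2 = (8 + 196)**2 = 204**2 = 41616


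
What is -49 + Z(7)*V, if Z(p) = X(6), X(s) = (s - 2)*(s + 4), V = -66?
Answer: -2689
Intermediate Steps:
X(s) = (-2 + s)*(4 + s)
Z(p) = 40 (Z(p) = -8 + 6² + 2*6 = -8 + 36 + 12 = 40)
-49 + Z(7)*V = -49 + 40*(-66) = -49 - 2640 = -2689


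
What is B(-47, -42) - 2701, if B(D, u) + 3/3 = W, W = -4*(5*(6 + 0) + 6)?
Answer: -2846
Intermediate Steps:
W = -144 (W = -4*(5*6 + 6) = -4*(30 + 6) = -4*36 = -144)
B(D, u) = -145 (B(D, u) = -1 - 144 = -145)
B(-47, -42) - 2701 = -145 - 2701 = -2846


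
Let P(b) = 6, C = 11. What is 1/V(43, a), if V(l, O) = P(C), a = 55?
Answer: ⅙ ≈ 0.16667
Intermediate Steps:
V(l, O) = 6
1/V(43, a) = 1/6 = ⅙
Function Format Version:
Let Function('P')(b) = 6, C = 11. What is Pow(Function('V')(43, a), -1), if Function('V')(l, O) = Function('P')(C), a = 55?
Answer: Rational(1, 6) ≈ 0.16667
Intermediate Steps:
Function('V')(l, O) = 6
Pow(Function('V')(43, a), -1) = Pow(6, -1) = Rational(1, 6)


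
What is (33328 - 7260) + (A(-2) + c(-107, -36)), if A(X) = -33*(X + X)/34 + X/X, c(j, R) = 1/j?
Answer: 47426556/1819 ≈ 26073.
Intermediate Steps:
A(X) = 1 - 33*X/17 (A(X) = -66*X*(1/34) + 1 = -33*X/17 + 1 = 1 - 33*X/17)
(33328 - 7260) + (A(-2) + c(-107, -36)) = (33328 - 7260) + ((1 - 33/17*(-2)) + 1/(-107)) = 26068 + ((1 + 66/17) - 1/107) = 26068 + (83/17 - 1/107) = 26068 + 8864/1819 = 47426556/1819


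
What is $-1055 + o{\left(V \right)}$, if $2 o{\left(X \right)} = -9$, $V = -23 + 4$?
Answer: $- \frac{2119}{2} \approx -1059.5$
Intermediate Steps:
$V = -19$
$o{\left(X \right)} = - \frac{9}{2}$ ($o{\left(X \right)} = \frac{1}{2} \left(-9\right) = - \frac{9}{2}$)
$-1055 + o{\left(V \right)} = -1055 - \frac{9}{2} = - \frac{2119}{2}$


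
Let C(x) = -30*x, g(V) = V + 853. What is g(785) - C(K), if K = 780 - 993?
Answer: -4752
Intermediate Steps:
K = -213
g(V) = 853 + V
g(785) - C(K) = (853 + 785) - (-30)*(-213) = 1638 - 1*6390 = 1638 - 6390 = -4752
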